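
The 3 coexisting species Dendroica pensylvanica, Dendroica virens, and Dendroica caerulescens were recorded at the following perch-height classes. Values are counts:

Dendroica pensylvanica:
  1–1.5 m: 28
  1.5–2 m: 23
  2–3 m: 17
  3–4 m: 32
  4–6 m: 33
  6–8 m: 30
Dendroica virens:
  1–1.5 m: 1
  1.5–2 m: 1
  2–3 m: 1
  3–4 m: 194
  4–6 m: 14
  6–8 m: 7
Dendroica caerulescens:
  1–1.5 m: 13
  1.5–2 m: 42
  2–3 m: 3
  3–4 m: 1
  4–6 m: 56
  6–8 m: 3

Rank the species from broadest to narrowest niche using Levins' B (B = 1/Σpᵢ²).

Dendroica pensylvanica > Dendroica caerulescens > Dendroica virens

Proportions for Dendroica pensylvanica (n=163): 28/163=0.1718, 23/163=0.1411, 17/163=0.1043, 32/163=0.1963, 33/163=0.2025, 30/163=0.1840
Proportions for Dendroica virens (n=218): 1/218=0.0046, 1/218=0.0046, 1/218=0.0046, 194/218=0.8899, 14/218=0.0642, 7/218=0.0321
Proportions for Dendroica caerulescens (n=118): 13/118=0.1102, 42/118=0.3559, 3/118=0.0254, 1/118=0.0085, 56/118=0.4746, 3/118=0.0254
Σp_pensᵢ² = 0.1718² + 0.1411² + 0.1043² + 0.1963² + 0.2025² + 0.1840² = 0.029515 + 0.019909 + 0.010878 + 0.038534 + 0.041006 + 0.033856 = 0.173698
B_pens = 1 / 0.173698 = 5.7571
Σp_vireᵢ² = 0.0046² + 0.0046² + 0.0046² + 0.8899² + 0.0642² + 0.0321² = 0.000021 + 0.000021 + 0.000021 + 0.791922 + 0.004122 + 0.001030 = 0.797137
B_vire = 1 / 0.797137 = 1.2545
Σp_caerᵢ² = 0.1102² + 0.3559² + 0.0254² + 0.0085² + 0.4746² + 0.0254² = 0.012144 + 0.126665 + 0.000645 + 0.000072 + 0.225245 + 0.000645 = 0.365416
B_caer = 1 / 0.365416 = 2.7366
Ranking by B (broadest → narrowest): Dendroica pensylvanica (5.76) > Dendroica caerulescens (2.74) > Dendroica virens (1.25)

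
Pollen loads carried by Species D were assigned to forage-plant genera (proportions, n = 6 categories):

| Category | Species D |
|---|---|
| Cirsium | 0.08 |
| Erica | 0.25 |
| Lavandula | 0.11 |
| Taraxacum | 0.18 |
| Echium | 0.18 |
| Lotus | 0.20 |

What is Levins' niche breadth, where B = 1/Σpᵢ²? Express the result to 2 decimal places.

Σpᵢ² = 0.08² + 0.25² + 0.11² + 0.18² + 0.18² + 0.20² = 0.0064 + 0.0625 + 0.0121 + 0.0324 + 0.0324 + 0.0400 = 0.1858
B = 1 / 0.1858 = 5.3821

5.38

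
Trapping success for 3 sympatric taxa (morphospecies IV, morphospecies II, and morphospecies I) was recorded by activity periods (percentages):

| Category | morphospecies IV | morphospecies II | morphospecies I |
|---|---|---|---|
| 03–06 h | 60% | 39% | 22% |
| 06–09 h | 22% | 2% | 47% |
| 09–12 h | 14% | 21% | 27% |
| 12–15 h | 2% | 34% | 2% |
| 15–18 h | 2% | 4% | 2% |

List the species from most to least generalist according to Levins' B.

Convert percentages to proportions (divide by 100).
Σp_IVᵢ² = 0.60² + 0.22² + 0.14² + 0.02² + 0.02² = 0.3600 + 0.0484 + 0.0196 + 0.0004 + 0.0004 = 0.4288
B_IV = 1 / 0.4288 = 2.3321
Σp_IIᵢ² = 0.39² + 0.02² + 0.21² + 0.34² + 0.04² = 0.1521 + 0.0004 + 0.0441 + 0.1156 + 0.0016 = 0.3138
B_II = 1 / 0.3138 = 3.1867
Σp_Iᵢ² = 0.22² + 0.47² + 0.27² + 0.02² + 0.02² = 0.0484 + 0.2209 + 0.0729 + 0.0004 + 0.0004 = 0.3430
B_I = 1 / 0.3430 = 2.9155
Ranking by B (broadest → narrowest): morphospecies II (3.19) > morphospecies I (2.92) > morphospecies IV (2.33)

morphospecies II > morphospecies I > morphospecies IV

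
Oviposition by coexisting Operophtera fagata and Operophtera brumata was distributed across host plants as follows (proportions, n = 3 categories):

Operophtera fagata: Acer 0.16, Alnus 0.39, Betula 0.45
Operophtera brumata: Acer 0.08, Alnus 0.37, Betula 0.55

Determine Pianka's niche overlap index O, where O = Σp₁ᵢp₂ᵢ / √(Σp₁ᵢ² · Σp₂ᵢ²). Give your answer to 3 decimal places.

Σ p₁ᵢp₂ᵢ = 0.0128 + 0.1443 + 0.2475 = 0.4046
Σp_1ᵢ² = 0.16² + 0.39² + 0.45² = 0.0256 + 0.1521 + 0.2025 = 0.3802
Σp_2ᵢ² = 0.08² + 0.37² + 0.55² = 0.0064 + 0.1369 + 0.3025 = 0.4458
O = 0.4046 / √(0.3802 × 0.4458) = 0.4046 / 0.411695 = 0.98277

0.983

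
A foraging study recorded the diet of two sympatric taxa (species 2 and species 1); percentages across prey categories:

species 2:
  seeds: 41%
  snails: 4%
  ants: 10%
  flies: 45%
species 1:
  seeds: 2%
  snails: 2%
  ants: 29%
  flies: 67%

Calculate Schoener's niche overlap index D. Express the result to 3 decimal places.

0.590

Convert percentages to proportions (divide by 100).
Σ|p₁ᵢ − p₂ᵢ| = 0.39 + 0.02 + 0.19 + 0.22 = 0.82
D = 1 − ½ × 0.82 = 1 − 0.410 = 0.59000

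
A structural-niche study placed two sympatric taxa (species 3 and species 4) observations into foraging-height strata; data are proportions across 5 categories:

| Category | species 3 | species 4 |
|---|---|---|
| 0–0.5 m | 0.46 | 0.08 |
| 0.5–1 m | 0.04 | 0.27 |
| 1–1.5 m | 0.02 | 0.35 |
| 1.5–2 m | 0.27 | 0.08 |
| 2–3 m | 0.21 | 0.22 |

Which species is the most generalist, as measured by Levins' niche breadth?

Σp_3ᵢ² = 0.46² + 0.04² + 0.02² + 0.27² + 0.21² = 0.2116 + 0.0016 + 0.0004 + 0.0729 + 0.0441 = 0.3306
B_3 = 1 / 0.3306 = 3.0248
Σp_4ᵢ² = 0.08² + 0.27² + 0.35² + 0.08² + 0.22² = 0.0064 + 0.0729 + 0.1225 + 0.0064 + 0.0484 = 0.2566
B_4 = 1 / 0.2566 = 3.8971
Highest B → broadest niche (most generalist): species 4 (B = 3.90).

species 4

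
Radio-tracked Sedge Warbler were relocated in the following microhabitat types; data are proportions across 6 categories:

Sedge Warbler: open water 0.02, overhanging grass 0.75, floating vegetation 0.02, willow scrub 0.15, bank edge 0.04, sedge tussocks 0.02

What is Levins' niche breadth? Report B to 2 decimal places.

1.70

Σpᵢ² = 0.02² + 0.75² + 0.02² + 0.15² + 0.04² + 0.02² = 0.0004 + 0.5625 + 0.0004 + 0.0225 + 0.0016 + 0.0004 = 0.5878
B = 1 / 0.5878 = 1.7013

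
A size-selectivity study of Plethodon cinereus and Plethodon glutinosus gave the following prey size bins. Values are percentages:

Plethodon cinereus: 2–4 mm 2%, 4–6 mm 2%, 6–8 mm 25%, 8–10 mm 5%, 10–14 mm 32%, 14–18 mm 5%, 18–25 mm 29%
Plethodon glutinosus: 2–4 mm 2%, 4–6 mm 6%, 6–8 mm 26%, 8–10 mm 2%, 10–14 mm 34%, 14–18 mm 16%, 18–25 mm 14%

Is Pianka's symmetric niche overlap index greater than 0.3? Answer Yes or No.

Yes

Convert percentages to proportions (divide by 100).
Σ p₁ᵢp₂ᵢ = 0.0004 + 0.0012 + 0.0650 + 0.0010 + 0.1088 + 0.0080 + 0.0406 = 0.2250
Σp_1ᵢ² = 0.02² + 0.02² + 0.25² + 0.05² + 0.32² + 0.05² + 0.29² = 0.0004 + 0.0004 + 0.0625 + 0.0025 + 0.1024 + 0.0025 + 0.0841 = 0.2548
Σp_2ᵢ² = 0.02² + 0.06² + 0.26² + 0.02² + 0.34² + 0.16² + 0.14² = 0.0004 + 0.0036 + 0.0676 + 0.0004 + 0.1156 + 0.0256 + 0.0196 = 0.2328
O = 0.2250 / √(0.2548 × 0.2328) = 0.2250 / 0.24355 = 0.9238
O = 0.9238 > 0.3 → Yes.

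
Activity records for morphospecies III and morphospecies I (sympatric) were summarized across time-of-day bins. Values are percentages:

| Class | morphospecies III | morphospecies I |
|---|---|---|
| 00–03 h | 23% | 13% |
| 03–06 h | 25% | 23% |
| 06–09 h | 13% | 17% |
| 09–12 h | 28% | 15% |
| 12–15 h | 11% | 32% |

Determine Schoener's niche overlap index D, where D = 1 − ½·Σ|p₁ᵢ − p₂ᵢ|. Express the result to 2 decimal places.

Convert percentages to proportions (divide by 100).
Σ|p₁ᵢ − p₂ᵢ| = 0.10 + 0.02 + 0.04 + 0.13 + 0.21 = 0.50
D = 1 − ½ × 0.50 = 1 − 0.250 = 0.7500

0.75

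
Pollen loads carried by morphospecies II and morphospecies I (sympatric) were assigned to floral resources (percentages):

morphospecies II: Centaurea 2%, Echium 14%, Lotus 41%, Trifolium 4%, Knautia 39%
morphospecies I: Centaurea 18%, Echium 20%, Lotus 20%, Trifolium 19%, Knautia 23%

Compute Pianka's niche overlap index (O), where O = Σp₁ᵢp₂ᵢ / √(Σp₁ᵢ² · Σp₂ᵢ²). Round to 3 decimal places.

0.804

Convert percentages to proportions (divide by 100).
Σ p₁ᵢp₂ᵢ = 0.0036 + 0.0280 + 0.0820 + 0.0076 + 0.0897 = 0.2109
Σp_1ᵢ² = 0.02² + 0.14² + 0.41² + 0.04² + 0.39² = 0.0004 + 0.0196 + 0.1681 + 0.0016 + 0.1521 = 0.3418
Σp_2ᵢ² = 0.18² + 0.20² + 0.20² + 0.19² + 0.23² = 0.0324 + 0.0400 + 0.0400 + 0.0361 + 0.0529 = 0.2014
O = 0.2109 / √(0.3418 × 0.2014) = 0.2109 / 0.262371 = 0.80382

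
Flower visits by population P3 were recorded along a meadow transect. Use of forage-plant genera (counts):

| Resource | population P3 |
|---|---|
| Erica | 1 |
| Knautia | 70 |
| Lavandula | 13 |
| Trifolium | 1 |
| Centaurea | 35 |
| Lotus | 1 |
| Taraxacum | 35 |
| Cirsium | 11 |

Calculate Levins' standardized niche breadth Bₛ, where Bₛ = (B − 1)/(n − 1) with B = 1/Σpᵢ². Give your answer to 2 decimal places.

Proportions for population P3 (n=167): 1/167=0.0060, 70/167=0.4192, 13/167=0.0778, 1/167=0.0060, 35/167=0.2096, 1/167=0.0060, 35/167=0.2096, 11/167=0.0659
Σpᵢ² = 0.0060² + 0.4192² + 0.0778² + 0.0060² + 0.2096² + 0.0060² + 0.2096² + 0.0659² = 0.000036 + 0.175729 + 0.006053 + 0.000036 + 0.043932 + 0.000036 + 0.043932 + 0.004343 = 0.274097
B = 1 / 0.274097 = 3.6483
Bₛ = (B − 1)/(n − 1) = (3.6483 − 1)/(8 − 1) = 2.6483/7 = 0.3783

0.38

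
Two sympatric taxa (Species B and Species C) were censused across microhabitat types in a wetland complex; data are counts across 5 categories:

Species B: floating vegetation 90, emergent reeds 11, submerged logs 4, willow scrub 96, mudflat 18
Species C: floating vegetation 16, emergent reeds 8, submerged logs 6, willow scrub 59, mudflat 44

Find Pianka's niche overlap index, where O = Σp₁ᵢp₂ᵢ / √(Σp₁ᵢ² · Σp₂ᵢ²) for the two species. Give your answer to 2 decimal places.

0.79

Proportions for Species B (n=219): 90/219=0.4110, 11/219=0.0502, 4/219=0.0183, 96/219=0.4384, 18/219=0.0822
Proportions for Species C (n=133): 16/133=0.1203, 8/133=0.0602, 6/133=0.0451, 59/133=0.4436, 44/133=0.3308
Σ p₁ᵢp₂ᵢ = 0.049443 + 0.003022 + 0.000825 + 0.194474 + 0.027192 = 0.274956
Σp_1ᵢ² = 0.4110² + 0.0502² + 0.0183² + 0.4384² + 0.0822² = 0.168921 + 0.002520 + 0.000335 + 0.192195 + 0.006757 = 0.370728
Σp_2ᵢ² = 0.1203² + 0.0602² + 0.0451² + 0.4436² + 0.3308² = 0.014472 + 0.003624 + 0.002034 + 0.196781 + 0.109429 = 0.326340
O = 0.274956 / √(0.370728 × 0.326340) = 0.274956 / 0.3478266 = 0.7905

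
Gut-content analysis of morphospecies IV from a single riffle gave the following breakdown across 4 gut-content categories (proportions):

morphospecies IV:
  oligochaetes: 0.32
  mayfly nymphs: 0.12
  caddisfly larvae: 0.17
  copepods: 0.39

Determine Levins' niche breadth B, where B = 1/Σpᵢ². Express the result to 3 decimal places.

Σpᵢ² = 0.32² + 0.12² + 0.17² + 0.39² = 0.1024 + 0.0144 + 0.0289 + 0.1521 = 0.2978
B = 1 / 0.2978 = 3.35796

3.358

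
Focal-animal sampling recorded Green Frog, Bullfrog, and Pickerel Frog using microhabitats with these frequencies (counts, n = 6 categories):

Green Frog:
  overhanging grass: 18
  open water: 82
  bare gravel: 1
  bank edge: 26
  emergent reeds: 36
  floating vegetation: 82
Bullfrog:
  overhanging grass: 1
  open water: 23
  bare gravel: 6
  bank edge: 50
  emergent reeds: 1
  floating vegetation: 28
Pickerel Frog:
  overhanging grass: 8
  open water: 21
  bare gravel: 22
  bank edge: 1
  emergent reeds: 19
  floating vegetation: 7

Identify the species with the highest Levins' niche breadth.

Proportions for Green Frog (n=245): 18/245=0.0735, 82/245=0.3347, 1/245=0.0041, 26/245=0.1061, 36/245=0.1469, 82/245=0.3347
Proportions for Bullfrog (n=109): 1/109=0.0092, 23/109=0.2110, 6/109=0.0550, 50/109=0.4587, 1/109=0.0092, 28/109=0.2569
Proportions for Pickerel Frog (n=78): 8/78=0.1026, 21/78=0.2692, 22/78=0.2821, 1/78=0.0128, 19/78=0.2436, 7/78=0.0897
Σp_Greeᵢ² = 0.0735² + 0.3347² + 0.0041² + 0.1061² + 0.1469² + 0.3347² = 0.005402 + 0.112024 + 0.000017 + 0.011257 + 0.021580 + 0.112024 = 0.262304
B_Gree = 1 / 0.262304 = 3.8124
Σp_Bullᵢ² = 0.0092² + 0.2110² + 0.0550² + 0.4587² + 0.0092² + 0.2569² = 0.000085 + 0.044521 + 0.003025 + 0.210406 + 0.000085 + 0.065998 = 0.324120
B_Bull = 1 / 0.324120 = 3.0853
Σp_Pickᵢ² = 0.1026² + 0.2692² + 0.2821² + 0.0128² + 0.2436² + 0.0897² = 0.010527 + 0.072469 + 0.079580 + 0.000164 + 0.059341 + 0.008046 = 0.230127
B_Pick = 1 / 0.230127 = 4.3454
Highest B → broadest niche (most generalist): Pickerel Frog (B = 4.35).

Pickerel Frog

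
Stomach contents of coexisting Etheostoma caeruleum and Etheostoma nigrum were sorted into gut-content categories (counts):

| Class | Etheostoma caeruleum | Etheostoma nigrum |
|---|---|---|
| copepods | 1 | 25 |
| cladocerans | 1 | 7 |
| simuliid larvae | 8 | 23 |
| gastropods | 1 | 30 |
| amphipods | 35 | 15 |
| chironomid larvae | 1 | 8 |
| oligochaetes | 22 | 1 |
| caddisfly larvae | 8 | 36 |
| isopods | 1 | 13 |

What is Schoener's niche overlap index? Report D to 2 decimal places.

Proportions for Etheostoma caeruleum (n=78): 1/78=0.0128, 1/78=0.0128, 8/78=0.1026, 1/78=0.0128, 35/78=0.4487, 1/78=0.0128, 22/78=0.2821, 8/78=0.1026, 1/78=0.0128
Proportions for Etheostoma nigrum (n=158): 25/158=0.1582, 7/158=0.0443, 23/158=0.1456, 30/158=0.1899, 15/158=0.0949, 8/158=0.0506, 1/158=0.0063, 36/158=0.2278, 13/158=0.0823
Σ|p₁ᵢ − p₂ᵢ| = 0.1454 + 0.0315 + 0.0430 + 0.1771 + 0.3538 + 0.0378 + 0.2758 + 0.1252 + 0.0695 = 1.2591
D = 1 − ½ × 1.2591 = 1 − 0.62955 = 0.37045

0.37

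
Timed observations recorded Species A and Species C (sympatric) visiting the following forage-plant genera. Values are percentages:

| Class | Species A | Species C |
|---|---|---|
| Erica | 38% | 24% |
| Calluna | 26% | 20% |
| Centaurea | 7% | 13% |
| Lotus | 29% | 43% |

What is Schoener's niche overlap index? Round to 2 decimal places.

Convert percentages to proportions (divide by 100).
Σ|p₁ᵢ − p₂ᵢ| = 0.14 + 0.06 + 0.06 + 0.14 = 0.40
D = 1 − ½ × 0.40 = 1 − 0.200 = 0.8000

0.80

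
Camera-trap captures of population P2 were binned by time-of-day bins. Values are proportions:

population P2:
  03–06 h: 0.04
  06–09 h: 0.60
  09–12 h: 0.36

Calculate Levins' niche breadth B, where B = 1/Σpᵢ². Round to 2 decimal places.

2.04

Σpᵢ² = 0.04² + 0.60² + 0.36² = 0.0016 + 0.3600 + 0.1296 = 0.4912
B = 1 / 0.4912 = 2.0358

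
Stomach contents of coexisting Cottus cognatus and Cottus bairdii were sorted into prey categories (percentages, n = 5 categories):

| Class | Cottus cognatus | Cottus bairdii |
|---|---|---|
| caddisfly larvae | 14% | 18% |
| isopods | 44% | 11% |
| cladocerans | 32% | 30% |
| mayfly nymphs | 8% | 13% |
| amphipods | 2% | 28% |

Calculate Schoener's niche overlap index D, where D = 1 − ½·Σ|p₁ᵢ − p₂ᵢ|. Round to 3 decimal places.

Convert percentages to proportions (divide by 100).
Σ|p₁ᵢ − p₂ᵢ| = 0.04 + 0.33 + 0.02 + 0.05 + 0.26 = 0.70
D = 1 − ½ × 0.70 = 1 − 0.350 = 0.65000

0.650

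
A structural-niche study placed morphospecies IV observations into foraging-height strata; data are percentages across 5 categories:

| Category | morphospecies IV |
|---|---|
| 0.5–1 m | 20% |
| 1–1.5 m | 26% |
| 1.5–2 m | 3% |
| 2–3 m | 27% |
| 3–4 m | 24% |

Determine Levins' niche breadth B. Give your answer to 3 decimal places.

Convert percentages to proportions (divide by 100).
Σpᵢ² = 0.20² + 0.26² + 0.03² + 0.27² + 0.24² = 0.0400 + 0.0676 + 0.0009 + 0.0729 + 0.0576 = 0.2390
B = 1 / 0.2390 = 4.18410

4.184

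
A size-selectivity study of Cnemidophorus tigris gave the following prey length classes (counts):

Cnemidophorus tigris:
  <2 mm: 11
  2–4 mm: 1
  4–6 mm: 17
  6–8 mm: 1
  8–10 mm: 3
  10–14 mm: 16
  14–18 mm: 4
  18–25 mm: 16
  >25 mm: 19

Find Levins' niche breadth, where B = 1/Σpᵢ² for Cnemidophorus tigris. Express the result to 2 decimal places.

5.91

Proportions for Cnemidophorus tigris (n=88): 11/88=0.1250, 1/88=0.0114, 17/88=0.1932, 1/88=0.0114, 3/88=0.0341, 16/88=0.1818, 4/88=0.0455, 16/88=0.1818, 19/88=0.2159
Σpᵢ² = 0.1250² + 0.0114² + 0.1932² + 0.0114² + 0.0341² + 0.1818² + 0.0455² + 0.1818² + 0.2159² = 0.015625 + 0.000130 + 0.037326 + 0.000130 + 0.001163 + 0.033051 + 0.002070 + 0.033051 + 0.046613 = 0.169159
B = 1 / 0.169159 = 5.9116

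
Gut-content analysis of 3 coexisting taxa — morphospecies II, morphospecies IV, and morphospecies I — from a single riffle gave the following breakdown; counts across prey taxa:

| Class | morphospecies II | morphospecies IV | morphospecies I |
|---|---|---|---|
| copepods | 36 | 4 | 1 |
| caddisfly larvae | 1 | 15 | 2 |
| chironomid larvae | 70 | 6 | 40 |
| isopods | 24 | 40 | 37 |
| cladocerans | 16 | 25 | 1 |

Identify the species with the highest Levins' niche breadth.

Proportions for morphospecies II (n=147): 36/147=0.2449, 1/147=0.0068, 70/147=0.4762, 24/147=0.1633, 16/147=0.1088
Proportions for morphospecies IV (n=90): 4/90=0.0444, 15/90=0.1667, 6/90=0.0667, 40/90=0.4444, 25/90=0.2778
Proportions for morphospecies I (n=81): 1/81=0.0123, 2/81=0.0247, 40/81=0.4938, 37/81=0.4568, 1/81=0.0123
Σp_IIᵢ² = 0.2449² + 0.0068² + 0.4762² + 0.1633² + 0.1088² = 0.059976 + 0.000046 + 0.226766 + 0.026667 + 0.011837 = 0.325292
B_II = 1 / 0.325292 = 3.0742
Σp_IVᵢ² = 0.0444² + 0.1667² + 0.0667² + 0.4444² + 0.2778² = 0.001971 + 0.027789 + 0.004449 + 0.197491 + 0.077173 = 0.308873
B_IV = 1 / 0.308873 = 3.2376
Σp_Iᵢ² = 0.0123² + 0.0247² + 0.4938² + 0.4568² + 0.0123² = 0.000151 + 0.000610 + 0.243838 + 0.208666 + 0.000151 = 0.453416
B_I = 1 / 0.453416 = 2.2055
Highest B → broadest niche (most generalist): morphospecies IV (B = 3.24).

morphospecies IV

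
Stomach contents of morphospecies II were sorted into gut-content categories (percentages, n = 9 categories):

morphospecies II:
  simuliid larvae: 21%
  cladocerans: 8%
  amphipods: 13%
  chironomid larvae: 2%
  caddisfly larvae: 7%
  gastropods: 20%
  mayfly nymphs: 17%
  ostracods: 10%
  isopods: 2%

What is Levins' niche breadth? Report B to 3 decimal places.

Convert percentages to proportions (divide by 100).
Σpᵢ² = 0.21² + 0.08² + 0.13² + 0.02² + 0.07² + 0.20² + 0.17² + 0.10² + 0.02² = 0.0441 + 0.0064 + 0.0169 + 0.0004 + 0.0049 + 0.0400 + 0.0289 + 0.0100 + 0.0004 = 0.1520
B = 1 / 0.1520 = 6.57895

6.579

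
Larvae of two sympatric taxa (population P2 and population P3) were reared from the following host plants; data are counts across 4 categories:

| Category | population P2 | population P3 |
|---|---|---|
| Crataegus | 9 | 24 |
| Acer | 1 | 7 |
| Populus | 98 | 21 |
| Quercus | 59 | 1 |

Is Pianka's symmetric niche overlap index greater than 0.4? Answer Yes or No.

Proportions for population P2 (n=167): 9/167=0.0539, 1/167=0.0060, 98/167=0.5868, 59/167=0.3533
Proportions for population P3 (n=53): 24/53=0.4528, 7/53=0.1321, 21/53=0.3962, 1/53=0.0189
Σ p₁ᵢp₂ᵢ = 0.024406 + 0.000793 + 0.232490 + 0.006677 = 0.264366
Σp_1ᵢ² = 0.0539² + 0.0060² + 0.5868² + 0.3533² = 0.002905 + 0.000036 + 0.344334 + 0.124821 = 0.472096
Σp_2ᵢ² = 0.4528² + 0.1321² + 0.3962² + 0.0189² = 0.205028 + 0.017450 + 0.156974 + 0.000357 = 0.379809
O = 0.264366 / √(0.472096 × 0.379809) = 0.264366 / 0.4234458 = 0.6243
O = 0.6243 > 0.4 → Yes.

Yes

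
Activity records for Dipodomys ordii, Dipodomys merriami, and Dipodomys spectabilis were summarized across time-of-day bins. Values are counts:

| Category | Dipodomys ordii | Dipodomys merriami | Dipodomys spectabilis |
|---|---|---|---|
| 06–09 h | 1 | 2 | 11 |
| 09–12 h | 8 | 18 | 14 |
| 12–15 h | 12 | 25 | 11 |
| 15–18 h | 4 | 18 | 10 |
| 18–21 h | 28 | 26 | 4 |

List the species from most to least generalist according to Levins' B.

Dipodomys spectabilis > Dipodomys merriami > Dipodomys ordii

Proportions for Dipodomys ordii (n=53): 1/53=0.0189, 8/53=0.1509, 12/53=0.2264, 4/53=0.0755, 28/53=0.5283
Proportions for Dipodomys merriami (n=89): 2/89=0.0225, 18/89=0.2022, 25/89=0.2809, 18/89=0.2022, 26/89=0.2921
Proportions for Dipodomys spectabilis (n=50): 11/50=0.2200, 14/50=0.2800, 11/50=0.2200, 10/50=0.2000, 4/50=0.0800
Σp_ordiᵢ² = 0.0189² + 0.1509² + 0.2264² + 0.0755² + 0.5283² = 0.000357 + 0.022771 + 0.051257 + 0.005700 + 0.279101 = 0.359186
B_ordi = 1 / 0.359186 = 2.7841
Σp_merrᵢ² = 0.0225² + 0.2022² + 0.2809² + 0.2022² + 0.2921² = 0.000506 + 0.040885 + 0.078905 + 0.040885 + 0.085322 = 0.246503
B_merr = 1 / 0.246503 = 4.0567
Σp_specᵢ² = 0.2200² + 0.2800² + 0.2200² + 0.2000² + 0.0800² = 0.048400 + 0.078400 + 0.048400 + 0.040000 + 0.006400 = 0.221600
B_spec = 1 / 0.221600 = 4.5126
Ranking by B (broadest → narrowest): Dipodomys spectabilis (4.51) > Dipodomys merriami (4.06) > Dipodomys ordii (2.78)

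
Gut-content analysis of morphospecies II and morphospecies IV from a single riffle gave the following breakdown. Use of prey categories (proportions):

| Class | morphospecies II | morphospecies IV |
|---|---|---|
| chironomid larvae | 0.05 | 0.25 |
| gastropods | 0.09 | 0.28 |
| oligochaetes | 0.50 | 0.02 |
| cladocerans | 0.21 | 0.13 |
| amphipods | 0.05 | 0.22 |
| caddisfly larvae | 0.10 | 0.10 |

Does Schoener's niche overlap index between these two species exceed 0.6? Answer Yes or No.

No

Σ|p₁ᵢ − p₂ᵢ| = 0.20 + 0.19 + 0.48 + 0.08 + 0.17 + 0.00 = 1.12
D = 1 − ½ × 1.12 = 1 − 0.560 = 0.4400
D = 0.4400 < 0.6 → No.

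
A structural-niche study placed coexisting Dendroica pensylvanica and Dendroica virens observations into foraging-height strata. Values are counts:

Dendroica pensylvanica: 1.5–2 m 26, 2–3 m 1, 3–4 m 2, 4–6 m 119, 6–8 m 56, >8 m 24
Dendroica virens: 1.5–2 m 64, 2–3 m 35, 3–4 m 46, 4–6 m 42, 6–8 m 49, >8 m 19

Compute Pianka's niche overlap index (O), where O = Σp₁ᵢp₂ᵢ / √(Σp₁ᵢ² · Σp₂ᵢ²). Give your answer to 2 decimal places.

0.67

Proportions for Dendroica pensylvanica (n=228): 26/228=0.1140, 1/228=0.0044, 2/228=0.0088, 119/228=0.5219, 56/228=0.2456, 24/228=0.1053
Proportions for Dendroica virens (n=255): 64/255=0.2510, 35/255=0.1373, 46/255=0.1804, 42/255=0.1647, 49/255=0.1922, 19/255=0.0745
Σ p₁ᵢp₂ᵢ = 0.028614 + 0.000604 + 0.001588 + 0.085957 + 0.047204 + 0.007845 = 0.171812
Σp_1ᵢ² = 0.1140² + 0.0044² + 0.0088² + 0.5219² + 0.2456² + 0.1053² = 0.012996 + 0.000019 + 0.000077 + 0.272380 + 0.060319 + 0.011088 = 0.356879
Σp_2ᵢ² = 0.2510² + 0.1373² + 0.1804² + 0.1647² + 0.1922² + 0.0745² = 0.063001 + 0.018851 + 0.032544 + 0.027126 + 0.036941 + 0.005550 = 0.184013
O = 0.171812 / √(0.356879 × 0.184013) = 0.171812 / 0.2562623 = 0.6705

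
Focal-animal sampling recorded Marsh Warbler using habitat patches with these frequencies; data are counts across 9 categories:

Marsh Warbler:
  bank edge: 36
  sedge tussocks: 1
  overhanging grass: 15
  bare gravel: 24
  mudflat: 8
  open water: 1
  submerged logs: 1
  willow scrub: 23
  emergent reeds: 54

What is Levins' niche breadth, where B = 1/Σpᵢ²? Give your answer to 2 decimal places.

4.74

Proportions for Marsh Warbler (n=163): 36/163=0.2209, 1/163=0.0061, 15/163=0.0920, 24/163=0.1472, 8/163=0.0491, 1/163=0.0061, 1/163=0.0061, 23/163=0.1411, 54/163=0.3313
Σpᵢ² = 0.2209² + 0.0061² + 0.0920² + 0.1472² + 0.0491² + 0.0061² + 0.0061² + 0.1411² + 0.3313² = 0.048797 + 0.000037 + 0.008464 + 0.021668 + 0.002411 + 0.000037 + 0.000037 + 0.019909 + 0.109760 = 0.211120
B = 1 / 0.211120 = 4.7366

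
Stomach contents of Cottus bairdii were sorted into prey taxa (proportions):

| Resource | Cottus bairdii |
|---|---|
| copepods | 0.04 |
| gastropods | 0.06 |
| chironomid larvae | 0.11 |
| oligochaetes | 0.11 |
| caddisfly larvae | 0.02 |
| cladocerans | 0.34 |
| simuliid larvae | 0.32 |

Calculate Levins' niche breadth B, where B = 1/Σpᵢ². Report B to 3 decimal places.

Σpᵢ² = 0.04² + 0.06² + 0.11² + 0.11² + 0.02² + 0.34² + 0.32² = 0.0016 + 0.0036 + 0.0121 + 0.0121 + 0.0004 + 0.1156 + 0.1024 = 0.2478
B = 1 / 0.2478 = 4.03551

4.036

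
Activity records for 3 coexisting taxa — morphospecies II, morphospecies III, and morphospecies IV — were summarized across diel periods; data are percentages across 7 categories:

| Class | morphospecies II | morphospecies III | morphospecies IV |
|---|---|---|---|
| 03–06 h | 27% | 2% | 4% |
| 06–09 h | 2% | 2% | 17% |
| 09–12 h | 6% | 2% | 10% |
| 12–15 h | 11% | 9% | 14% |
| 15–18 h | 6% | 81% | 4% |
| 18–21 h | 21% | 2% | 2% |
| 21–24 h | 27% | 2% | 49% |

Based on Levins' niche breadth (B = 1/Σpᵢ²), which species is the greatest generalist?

Convert percentages to proportions (divide by 100).
Σp_IIᵢ² = 0.27² + 0.02² + 0.06² + 0.11² + 0.06² + 0.21² + 0.27² = 0.0729 + 0.0004 + 0.0036 + 0.0121 + 0.0036 + 0.0441 + 0.0729 = 0.2096
B_II = 1 / 0.2096 = 4.7710
Σp_IIIᵢ² = 0.02² + 0.02² + 0.02² + 0.09² + 0.81² + 0.02² + 0.02² = 0.0004 + 0.0004 + 0.0004 + 0.0081 + 0.6561 + 0.0004 + 0.0004 = 0.6662
B_III = 1 / 0.6662 = 1.5011
Σp_IVᵢ² = 0.04² + 0.17² + 0.10² + 0.14² + 0.04² + 0.02² + 0.49² = 0.0016 + 0.0289 + 0.0100 + 0.0196 + 0.0016 + 0.0004 + 0.2401 = 0.3022
B_IV = 1 / 0.3022 = 3.3091
Highest B → broadest niche (most generalist): morphospecies II (B = 4.77).

morphospecies II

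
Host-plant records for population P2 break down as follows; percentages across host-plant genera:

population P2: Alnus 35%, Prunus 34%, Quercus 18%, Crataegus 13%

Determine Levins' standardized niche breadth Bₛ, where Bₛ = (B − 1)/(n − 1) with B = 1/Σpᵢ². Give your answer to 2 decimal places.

0.83

Convert percentages to proportions (divide by 100).
Σpᵢ² = 0.35² + 0.34² + 0.18² + 0.13² = 0.1225 + 0.1156 + 0.0324 + 0.0169 = 0.2874
B = 1 / 0.2874 = 3.4795
Bₛ = (B − 1)/(n − 1) = (3.4795 − 1)/(4 − 1) = 2.4795/3 = 0.8265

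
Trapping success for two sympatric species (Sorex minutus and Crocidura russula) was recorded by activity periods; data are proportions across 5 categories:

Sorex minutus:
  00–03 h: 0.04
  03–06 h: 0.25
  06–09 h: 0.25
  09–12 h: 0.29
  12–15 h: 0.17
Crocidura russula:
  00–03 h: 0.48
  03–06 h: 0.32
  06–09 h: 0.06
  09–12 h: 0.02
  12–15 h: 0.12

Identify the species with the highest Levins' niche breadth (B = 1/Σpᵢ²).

Sorex minutus

Σp_minuᵢ² = 0.04² + 0.25² + 0.25² + 0.29² + 0.17² = 0.0016 + 0.0625 + 0.0625 + 0.0841 + 0.0289 = 0.2396
B_minu = 1 / 0.2396 = 4.1736
Σp_russᵢ² = 0.48² + 0.32² + 0.06² + 0.02² + 0.12² = 0.2304 + 0.1024 + 0.0036 + 0.0004 + 0.0144 = 0.3512
B_russ = 1 / 0.3512 = 2.8474
Highest B → broadest niche (most generalist): Sorex minutus (B = 4.17).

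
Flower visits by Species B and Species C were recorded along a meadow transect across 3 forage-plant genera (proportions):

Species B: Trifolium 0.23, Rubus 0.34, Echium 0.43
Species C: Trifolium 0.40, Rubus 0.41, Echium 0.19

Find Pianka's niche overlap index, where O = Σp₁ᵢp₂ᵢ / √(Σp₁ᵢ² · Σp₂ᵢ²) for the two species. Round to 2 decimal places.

0.87

Σ p₁ᵢp₂ᵢ = 0.0920 + 0.1394 + 0.0817 = 0.3131
Σp_1ᵢ² = 0.23² + 0.34² + 0.43² = 0.0529 + 0.1156 + 0.1849 = 0.3534
Σp_2ᵢ² = 0.40² + 0.41² + 0.19² = 0.1600 + 0.1681 + 0.0361 = 0.3642
O = 0.3131 / √(0.3534 × 0.3642) = 0.3131 / 0.35876 = 0.8727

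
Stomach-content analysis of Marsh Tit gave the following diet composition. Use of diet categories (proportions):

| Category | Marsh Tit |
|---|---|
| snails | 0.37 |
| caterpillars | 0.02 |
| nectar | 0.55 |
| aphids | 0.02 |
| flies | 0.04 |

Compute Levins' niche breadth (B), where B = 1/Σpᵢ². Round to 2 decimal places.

2.26

Σpᵢ² = 0.37² + 0.02² + 0.55² + 0.02² + 0.04² = 0.1369 + 0.0004 + 0.3025 + 0.0004 + 0.0016 = 0.4418
B = 1 / 0.4418 = 2.2635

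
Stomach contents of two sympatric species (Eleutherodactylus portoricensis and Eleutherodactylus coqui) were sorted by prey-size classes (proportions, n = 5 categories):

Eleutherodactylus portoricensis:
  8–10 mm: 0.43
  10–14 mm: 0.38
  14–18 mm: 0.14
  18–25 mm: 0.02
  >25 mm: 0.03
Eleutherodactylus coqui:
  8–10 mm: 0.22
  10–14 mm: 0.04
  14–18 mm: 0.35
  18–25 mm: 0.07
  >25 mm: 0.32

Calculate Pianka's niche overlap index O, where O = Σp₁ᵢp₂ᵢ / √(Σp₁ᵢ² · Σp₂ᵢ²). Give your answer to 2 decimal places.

0.54

Σ p₁ᵢp₂ᵢ = 0.0946 + 0.0152 + 0.0490 + 0.0014 + 0.0096 = 0.1698
Σp_1ᵢ² = 0.43² + 0.38² + 0.14² + 0.02² + 0.03² = 0.1849 + 0.1444 + 0.0196 + 0.0004 + 0.0009 = 0.3502
Σp_2ᵢ² = 0.22² + 0.04² + 0.35² + 0.07² + 0.32² = 0.0484 + 0.0016 + 0.1225 + 0.0049 + 0.1024 = 0.2798
O = 0.1698 / √(0.3502 × 0.2798) = 0.1698 / 0.31303 = 0.5424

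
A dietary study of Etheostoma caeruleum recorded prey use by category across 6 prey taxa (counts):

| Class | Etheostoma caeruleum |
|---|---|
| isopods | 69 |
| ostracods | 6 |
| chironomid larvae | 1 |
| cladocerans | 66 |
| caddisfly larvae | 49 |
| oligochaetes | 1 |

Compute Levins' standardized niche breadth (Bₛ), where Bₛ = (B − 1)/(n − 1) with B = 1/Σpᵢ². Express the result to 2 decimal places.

Proportions for Etheostoma caeruleum (n=192): 69/192=0.3594, 6/192=0.0313, 1/192=0.0052, 66/192=0.3438, 49/192=0.2552, 1/192=0.0052
Σpᵢ² = 0.3594² + 0.0313² + 0.0052² + 0.3438² + 0.2552² + 0.0052² = 0.129168 + 0.000980 + 0.000027 + 0.118198 + 0.065127 + 0.000027 = 0.313527
B = 1 / 0.313527 = 3.1895
Bₛ = (B − 1)/(n − 1) = (3.1895 − 1)/(6 − 1) = 2.1895/5 = 0.4379

0.44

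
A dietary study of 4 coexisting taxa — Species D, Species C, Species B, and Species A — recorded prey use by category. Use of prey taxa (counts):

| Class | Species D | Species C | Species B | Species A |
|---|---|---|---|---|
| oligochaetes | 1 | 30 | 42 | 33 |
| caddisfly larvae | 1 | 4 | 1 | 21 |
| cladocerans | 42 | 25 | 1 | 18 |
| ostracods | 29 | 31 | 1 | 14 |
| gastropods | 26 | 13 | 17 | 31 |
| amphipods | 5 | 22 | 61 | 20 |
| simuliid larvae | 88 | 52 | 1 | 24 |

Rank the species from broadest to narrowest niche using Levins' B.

Species A > Species C > Species D > Species B

Proportions for Species D (n=192): 1/192=0.0052, 1/192=0.0052, 42/192=0.2188, 29/192=0.1510, 26/192=0.1354, 5/192=0.0260, 88/192=0.4583
Proportions for Species C (n=177): 30/177=0.1695, 4/177=0.0226, 25/177=0.1412, 31/177=0.1751, 13/177=0.0734, 22/177=0.1243, 52/177=0.2938
Proportions for Species B (n=124): 42/124=0.3387, 1/124=0.0081, 1/124=0.0081, 1/124=0.0081, 17/124=0.1371, 61/124=0.4919, 1/124=0.0081
Proportions for Species A (n=161): 33/161=0.2050, 21/161=0.1304, 18/161=0.1118, 14/161=0.0870, 31/161=0.1925, 20/161=0.1242, 24/161=0.1491
Σp_Dᵢ² = 0.0052² + 0.0052² + 0.2188² + 0.1510² + 0.1354² + 0.0260² + 0.4583² = 0.000027 + 0.000027 + 0.047873 + 0.022801 + 0.018333 + 0.000676 + 0.210039 = 0.299776
B_D = 1 / 0.299776 = 3.3358
Σp_Cᵢ² = 0.1695² + 0.0226² + 0.1412² + 0.1751² + 0.0734² + 0.1243² + 0.2938² = 0.028730 + 0.000511 + 0.019937 + 0.030660 + 0.005388 + 0.015450 + 0.086318 = 0.186994
B_C = 1 / 0.186994 = 5.3478
Σp_Bᵢ² = 0.3387² + 0.0081² + 0.0081² + 0.0081² + 0.1371² + 0.4919² + 0.0081² = 0.114718 + 0.000066 + 0.000066 + 0.000066 + 0.018796 + 0.241966 + 0.000066 = 0.375744
B_B = 1 / 0.375744 = 2.6614
Σp_Aᵢ² = 0.2050² + 0.1304² + 0.1118² + 0.0870² + 0.1925² + 0.1242² + 0.1491² = 0.042025 + 0.017004 + 0.012499 + 0.007569 + 0.037056 + 0.015426 + 0.022231 = 0.153810
B_A = 1 / 0.153810 = 6.5015
Ranking by B (broadest → narrowest): Species A (6.50) > Species C (5.35) > Species D (3.34) > Species B (2.66)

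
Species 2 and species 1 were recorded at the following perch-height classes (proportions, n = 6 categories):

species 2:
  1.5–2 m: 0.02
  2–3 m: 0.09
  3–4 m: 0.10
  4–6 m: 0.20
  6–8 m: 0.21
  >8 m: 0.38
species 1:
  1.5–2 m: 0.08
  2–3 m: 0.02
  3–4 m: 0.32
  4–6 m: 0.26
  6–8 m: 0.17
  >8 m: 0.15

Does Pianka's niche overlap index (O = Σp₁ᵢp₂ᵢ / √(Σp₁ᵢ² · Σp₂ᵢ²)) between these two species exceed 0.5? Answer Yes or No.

Σ p₁ᵢp₂ᵢ = 0.0016 + 0.0018 + 0.0320 + 0.0520 + 0.0357 + 0.0570 = 0.1801
Σp_1ᵢ² = 0.02² + 0.09² + 0.10² + 0.20² + 0.21² + 0.38² = 0.0004 + 0.0081 + 0.0100 + 0.0400 + 0.0441 + 0.1444 = 0.2470
Σp_2ᵢ² = 0.08² + 0.02² + 0.32² + 0.26² + 0.17² + 0.15² = 0.0064 + 0.0004 + 0.1024 + 0.0676 + 0.0289 + 0.0225 = 0.2282
O = 0.1801 / √(0.2470 × 0.2282) = 0.1801 / 0.23741 = 0.7586
O = 0.7586 > 0.5 → Yes.

Yes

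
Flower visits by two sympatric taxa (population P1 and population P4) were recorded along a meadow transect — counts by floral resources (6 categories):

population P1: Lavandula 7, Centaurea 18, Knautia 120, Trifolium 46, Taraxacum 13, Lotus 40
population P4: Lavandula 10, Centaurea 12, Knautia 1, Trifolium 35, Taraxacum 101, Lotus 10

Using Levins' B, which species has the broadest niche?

Proportions for population P1 (n=244): 7/244=0.0287, 18/244=0.0738, 120/244=0.4918, 46/244=0.1885, 13/244=0.0533, 40/244=0.1639
Proportions for population P4 (n=169): 10/169=0.0592, 12/169=0.0710, 1/169=0.0059, 35/169=0.2071, 101/169=0.5976, 10/169=0.0592
Σp_P1ᵢ² = 0.0287² + 0.0738² + 0.4918² + 0.1885² + 0.0533² + 0.1639² = 0.000824 + 0.005446 + 0.241867 + 0.035532 + 0.002841 + 0.026863 = 0.313373
B_P1 = 1 / 0.313373 = 3.1911
Σp_P4ᵢ² = 0.0592² + 0.0710² + 0.0059² + 0.2071² + 0.5976² + 0.0592² = 0.003505 + 0.005041 + 0.000035 + 0.042890 + 0.357126 + 0.003505 = 0.412102
B_P4 = 1 / 0.412102 = 2.4266
Highest B → broadest niche (most generalist): population P1 (B = 3.19).

population P1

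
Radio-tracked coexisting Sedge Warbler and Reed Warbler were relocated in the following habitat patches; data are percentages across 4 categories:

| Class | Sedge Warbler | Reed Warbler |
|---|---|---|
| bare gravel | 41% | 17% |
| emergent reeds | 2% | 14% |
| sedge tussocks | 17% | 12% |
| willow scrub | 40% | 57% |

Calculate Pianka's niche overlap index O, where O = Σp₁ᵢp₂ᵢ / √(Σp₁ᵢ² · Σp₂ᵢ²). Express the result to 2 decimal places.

0.86

Convert percentages to proportions (divide by 100).
Σ p₁ᵢp₂ᵢ = 0.0697 + 0.0028 + 0.0204 + 0.2280 = 0.3209
Σp_1ᵢ² = 0.41² + 0.02² + 0.17² + 0.40² = 0.1681 + 0.0004 + 0.0289 + 0.1600 = 0.3574
Σp_2ᵢ² = 0.17² + 0.14² + 0.12² + 0.57² = 0.0289 + 0.0196 + 0.0144 + 0.3249 = 0.3878
O = 0.3209 / √(0.3574 × 0.3878) = 0.3209 / 0.37229 = 0.8620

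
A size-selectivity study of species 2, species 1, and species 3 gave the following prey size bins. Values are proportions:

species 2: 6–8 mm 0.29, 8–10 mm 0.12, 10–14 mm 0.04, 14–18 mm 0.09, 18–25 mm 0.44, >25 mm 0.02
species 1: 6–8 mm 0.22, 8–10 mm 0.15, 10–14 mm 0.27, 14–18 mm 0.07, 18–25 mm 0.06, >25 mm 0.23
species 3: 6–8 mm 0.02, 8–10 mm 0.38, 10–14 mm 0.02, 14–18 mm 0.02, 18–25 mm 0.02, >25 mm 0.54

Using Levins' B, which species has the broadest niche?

species 1

Σp_2ᵢ² = 0.29² + 0.12² + 0.04² + 0.09² + 0.44² + 0.02² = 0.0841 + 0.0144 + 0.0016 + 0.0081 + 0.1936 + 0.0004 = 0.3022
B_2 = 1 / 0.3022 = 3.3091
Σp_1ᵢ² = 0.22² + 0.15² + 0.27² + 0.07² + 0.06² + 0.23² = 0.0484 + 0.0225 + 0.0729 + 0.0049 + 0.0036 + 0.0529 = 0.2052
B_1 = 1 / 0.2052 = 4.8733
Σp_3ᵢ² = 0.02² + 0.38² + 0.02² + 0.02² + 0.02² + 0.54² = 0.0004 + 0.1444 + 0.0004 + 0.0004 + 0.0004 + 0.2916 = 0.4376
B_3 = 1 / 0.4376 = 2.2852
Highest B → broadest niche (most generalist): species 1 (B = 4.87).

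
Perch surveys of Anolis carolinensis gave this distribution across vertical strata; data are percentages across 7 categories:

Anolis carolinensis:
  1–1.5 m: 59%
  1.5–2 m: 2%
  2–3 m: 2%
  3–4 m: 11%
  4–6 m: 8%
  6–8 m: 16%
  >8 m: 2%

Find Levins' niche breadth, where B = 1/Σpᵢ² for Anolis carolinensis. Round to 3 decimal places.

Convert percentages to proportions (divide by 100).
Σpᵢ² = 0.59² + 0.02² + 0.02² + 0.11² + 0.08² + 0.16² + 0.02² = 0.3481 + 0.0004 + 0.0004 + 0.0121 + 0.0064 + 0.0256 + 0.0004 = 0.3934
B = 1 / 0.3934 = 2.54194

2.542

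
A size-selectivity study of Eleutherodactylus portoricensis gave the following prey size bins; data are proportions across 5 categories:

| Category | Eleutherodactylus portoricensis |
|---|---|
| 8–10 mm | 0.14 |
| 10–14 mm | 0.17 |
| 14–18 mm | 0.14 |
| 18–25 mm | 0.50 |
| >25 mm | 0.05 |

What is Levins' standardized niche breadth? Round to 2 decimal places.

0.53

Σpᵢ² = 0.14² + 0.17² + 0.14² + 0.50² + 0.05² = 0.0196 + 0.0289 + 0.0196 + 0.2500 + 0.0025 = 0.3206
B = 1 / 0.3206 = 3.1192
Bₛ = (B − 1)/(n − 1) = (3.1192 − 1)/(5 − 1) = 2.1192/4 = 0.5298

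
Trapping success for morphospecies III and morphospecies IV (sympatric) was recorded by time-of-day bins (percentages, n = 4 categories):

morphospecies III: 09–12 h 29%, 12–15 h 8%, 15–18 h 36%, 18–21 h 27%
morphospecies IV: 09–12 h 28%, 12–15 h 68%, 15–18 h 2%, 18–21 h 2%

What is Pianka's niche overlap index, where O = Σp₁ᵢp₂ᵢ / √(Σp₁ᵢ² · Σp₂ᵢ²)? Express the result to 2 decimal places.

Convert percentages to proportions (divide by 100).
Σ p₁ᵢp₂ᵢ = 0.0812 + 0.0544 + 0.0072 + 0.0054 = 0.1482
Σp_1ᵢ² = 0.29² + 0.08² + 0.36² + 0.27² = 0.0841 + 0.0064 + 0.1296 + 0.0729 = 0.2930
Σp_2ᵢ² = 0.28² + 0.68² + 0.02² + 0.02² = 0.0784 + 0.4624 + 0.0004 + 0.0004 = 0.5416
O = 0.1482 / √(0.2930 × 0.5416) = 0.1482 / 0.39836 = 0.3720

0.37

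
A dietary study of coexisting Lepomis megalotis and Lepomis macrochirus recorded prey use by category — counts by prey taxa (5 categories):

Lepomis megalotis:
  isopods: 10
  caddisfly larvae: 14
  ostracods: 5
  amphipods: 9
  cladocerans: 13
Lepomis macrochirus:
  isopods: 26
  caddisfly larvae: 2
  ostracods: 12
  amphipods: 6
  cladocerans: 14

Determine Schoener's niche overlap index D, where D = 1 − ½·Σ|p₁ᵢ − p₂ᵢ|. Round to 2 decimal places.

Proportions for Lepomis megalotis (n=51): 10/51=0.1961, 14/51=0.2745, 5/51=0.0980, 9/51=0.1765, 13/51=0.2549
Proportions for Lepomis macrochirus (n=60): 26/60=0.4333, 2/60=0.0333, 12/60=0.2000, 6/60=0.1000, 14/60=0.2333
Σ|p₁ᵢ − p₂ᵢ| = 0.2372 + 0.2412 + 0.1020 + 0.0765 + 0.0216 = 0.6785
D = 1 − ½ × 0.6785 = 1 − 0.33925 = 0.66075

0.66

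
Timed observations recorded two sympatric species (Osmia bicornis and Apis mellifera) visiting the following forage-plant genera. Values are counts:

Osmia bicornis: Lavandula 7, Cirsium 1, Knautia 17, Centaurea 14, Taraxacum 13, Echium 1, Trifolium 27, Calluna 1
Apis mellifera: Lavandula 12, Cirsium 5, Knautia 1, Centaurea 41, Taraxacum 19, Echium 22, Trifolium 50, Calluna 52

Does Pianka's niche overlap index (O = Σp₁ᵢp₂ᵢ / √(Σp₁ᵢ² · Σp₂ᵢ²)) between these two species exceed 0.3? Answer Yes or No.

Proportions for Osmia bicornis (n=81): 7/81=0.0864, 1/81=0.0123, 17/81=0.2099, 14/81=0.1728, 13/81=0.1605, 1/81=0.0123, 27/81=0.3333, 1/81=0.0123
Proportions for Apis mellifera (n=202): 12/202=0.0594, 5/202=0.0248, 1/202=0.0050, 41/202=0.2030, 19/202=0.0941, 22/202=0.1089, 50/202=0.2475, 52/202=0.2574
Σ p₁ᵢp₂ᵢ = 0.005132 + 0.000305 + 0.001050 + 0.035078 + 0.015103 + 0.001339 + 0.082492 + 0.003166 = 0.143665
Σp_1ᵢ² = 0.0864² + 0.0123² + 0.2099² + 0.1728² + 0.1605² + 0.0123² + 0.3333² + 0.0123² = 0.007465 + 0.000151 + 0.044058 + 0.029860 + 0.025760 + 0.000151 + 0.111089 + 0.000151 = 0.218685
Σp_2ᵢ² = 0.0594² + 0.0248² + 0.0050² + 0.2030² + 0.0941² + 0.1089² + 0.2475² + 0.2574² = 0.003528 + 0.000615 + 0.000025 + 0.041209 + 0.008855 + 0.011859 + 0.061256 + 0.066255 = 0.193602
O = 0.143665 / √(0.218685 × 0.193602) = 0.143665 / 0.2057616 = 0.6982
O = 0.6982 > 0.3 → Yes.

Yes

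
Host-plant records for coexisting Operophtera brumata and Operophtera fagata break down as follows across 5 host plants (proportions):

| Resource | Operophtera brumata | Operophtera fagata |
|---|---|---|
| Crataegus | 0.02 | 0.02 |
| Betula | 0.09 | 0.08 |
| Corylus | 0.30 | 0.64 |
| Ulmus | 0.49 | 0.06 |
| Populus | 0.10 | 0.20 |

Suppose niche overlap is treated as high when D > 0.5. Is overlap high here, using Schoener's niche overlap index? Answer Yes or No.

Yes

Σ|p₁ᵢ − p₂ᵢ| = 0.00 + 0.01 + 0.34 + 0.43 + 0.10 = 0.88
D = 1 − ½ × 0.88 = 1 − 0.440 = 0.5600
D = 0.5600 > 0.5 → Yes.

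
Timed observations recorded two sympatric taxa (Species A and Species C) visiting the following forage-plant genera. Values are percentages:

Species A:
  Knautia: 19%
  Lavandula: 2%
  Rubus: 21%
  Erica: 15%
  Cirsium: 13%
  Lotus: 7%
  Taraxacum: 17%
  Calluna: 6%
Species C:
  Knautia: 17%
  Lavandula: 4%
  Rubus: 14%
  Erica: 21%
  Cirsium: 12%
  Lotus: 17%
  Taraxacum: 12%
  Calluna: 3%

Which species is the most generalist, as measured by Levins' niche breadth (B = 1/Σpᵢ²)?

Convert percentages to proportions (divide by 100).
Σp_Aᵢ² = 0.19² + 0.02² + 0.21² + 0.15² + 0.13² + 0.07² + 0.17² + 0.06² = 0.0361 + 0.0004 + 0.0441 + 0.0225 + 0.0169 + 0.0049 + 0.0289 + 0.0036 = 0.1574
B_A = 1 / 0.1574 = 6.3532
Σp_Cᵢ² = 0.17² + 0.04² + 0.14² + 0.21² + 0.12² + 0.17² + 0.12² + 0.03² = 0.0289 + 0.0016 + 0.0196 + 0.0441 + 0.0144 + 0.0289 + 0.0144 + 0.0009 = 0.1528
B_C = 1 / 0.1528 = 6.5445
Highest B → broadest niche (most generalist): Species C (B = 6.54).

Species C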